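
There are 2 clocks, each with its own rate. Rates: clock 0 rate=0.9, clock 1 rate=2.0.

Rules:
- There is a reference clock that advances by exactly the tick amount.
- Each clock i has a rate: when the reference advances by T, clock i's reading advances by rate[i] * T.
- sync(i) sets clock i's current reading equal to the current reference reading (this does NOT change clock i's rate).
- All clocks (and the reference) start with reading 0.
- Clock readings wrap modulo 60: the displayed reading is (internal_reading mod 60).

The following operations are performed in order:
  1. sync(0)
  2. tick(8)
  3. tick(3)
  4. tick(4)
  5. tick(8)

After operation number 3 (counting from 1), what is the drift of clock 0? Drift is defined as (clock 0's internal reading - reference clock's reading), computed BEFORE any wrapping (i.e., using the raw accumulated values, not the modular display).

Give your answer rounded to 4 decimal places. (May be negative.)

After op 1 sync(0): ref=0.0000 raw=[0.0000 0.0000]
After op 2 tick(8): ref=8.0000 raw=[7.2000 16.0000]
After op 3 tick(3): ref=11.0000 raw=[9.9000 22.0000]
Drift of clock 0 after op 3: 9.9000 - 11.0000 = -1.1000

Answer: -1.1000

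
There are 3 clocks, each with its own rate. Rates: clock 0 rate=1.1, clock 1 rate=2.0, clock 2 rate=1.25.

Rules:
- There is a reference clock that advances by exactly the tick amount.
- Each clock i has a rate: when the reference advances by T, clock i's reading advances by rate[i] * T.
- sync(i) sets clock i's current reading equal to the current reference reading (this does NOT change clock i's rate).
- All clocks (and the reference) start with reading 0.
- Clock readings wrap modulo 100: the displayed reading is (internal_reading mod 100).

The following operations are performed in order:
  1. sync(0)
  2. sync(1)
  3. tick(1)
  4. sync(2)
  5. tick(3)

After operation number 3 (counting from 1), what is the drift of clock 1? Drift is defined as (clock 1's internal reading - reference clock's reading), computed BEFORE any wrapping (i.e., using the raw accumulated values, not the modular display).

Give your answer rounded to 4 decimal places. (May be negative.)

After op 1 sync(0): ref=0.0000 raw=[0.0000 0.0000 0.0000]
After op 2 sync(1): ref=0.0000 raw=[0.0000 0.0000 0.0000]
After op 3 tick(1): ref=1.0000 raw=[1.1000 2.0000 1.2500]
Drift of clock 1 after op 3: 2.0000 - 1.0000 = 1.0000

Answer: 1.0000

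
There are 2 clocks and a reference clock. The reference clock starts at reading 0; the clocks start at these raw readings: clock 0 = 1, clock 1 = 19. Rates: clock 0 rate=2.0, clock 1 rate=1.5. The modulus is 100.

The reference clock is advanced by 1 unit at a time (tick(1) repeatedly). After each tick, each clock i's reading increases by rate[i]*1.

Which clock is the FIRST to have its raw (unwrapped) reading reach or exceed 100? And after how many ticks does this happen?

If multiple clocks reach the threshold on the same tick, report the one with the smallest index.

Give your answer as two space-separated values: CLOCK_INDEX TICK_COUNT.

clock 0: start=1, rate=2.0, needs 100-1 = 99; ticks = ceil(99/2.0) = ceil(49.5000) = 50; reading at tick 50 = 1 + 2.0*50 = 101.0000
clock 1: start=19, rate=1.5, needs 100-19 = 81; ticks = ceil(81/1.5) = ceil(54.0000) = 54; reading at tick 54 = 19 + 1.5*54 = 100.0000
Minimum tick count = 50; winners = [0]; smallest index = 0

Answer: 0 50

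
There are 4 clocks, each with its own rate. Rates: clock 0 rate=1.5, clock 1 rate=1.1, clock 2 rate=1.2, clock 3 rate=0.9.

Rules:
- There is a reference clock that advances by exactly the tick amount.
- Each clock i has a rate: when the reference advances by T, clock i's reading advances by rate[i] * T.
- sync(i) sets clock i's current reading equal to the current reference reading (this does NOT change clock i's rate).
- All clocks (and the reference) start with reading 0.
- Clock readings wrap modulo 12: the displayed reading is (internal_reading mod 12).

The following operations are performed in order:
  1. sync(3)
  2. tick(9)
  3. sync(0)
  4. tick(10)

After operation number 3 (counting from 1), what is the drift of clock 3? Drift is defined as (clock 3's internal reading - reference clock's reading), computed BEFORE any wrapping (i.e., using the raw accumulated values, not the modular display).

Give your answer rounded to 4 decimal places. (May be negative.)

Answer: -0.9000

Derivation:
After op 1 sync(3): ref=0.0000 raw=[0.0000 0.0000 0.0000 0.0000]
After op 2 tick(9): ref=9.0000 raw=[13.5000 9.9000 10.8000 8.1000]
After op 3 sync(0): ref=9.0000 raw=[9.0000 9.9000 10.8000 8.1000]
Drift of clock 3 after op 3: 8.1000 - 9.0000 = -0.9000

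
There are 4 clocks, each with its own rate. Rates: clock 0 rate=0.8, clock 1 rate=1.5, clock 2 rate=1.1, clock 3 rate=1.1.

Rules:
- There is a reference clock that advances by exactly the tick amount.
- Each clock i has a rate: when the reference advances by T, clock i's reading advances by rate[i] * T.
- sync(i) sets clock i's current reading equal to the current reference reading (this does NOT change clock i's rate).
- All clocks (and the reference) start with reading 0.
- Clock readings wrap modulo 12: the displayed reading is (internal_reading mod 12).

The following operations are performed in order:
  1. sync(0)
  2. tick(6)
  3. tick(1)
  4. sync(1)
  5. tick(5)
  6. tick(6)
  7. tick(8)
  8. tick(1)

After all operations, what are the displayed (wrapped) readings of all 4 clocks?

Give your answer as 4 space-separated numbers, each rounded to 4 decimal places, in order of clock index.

After op 1 sync(0): ref=0.0000 raw=[0.0000 0.0000 0.0000 0.0000]
After op 2 tick(6): ref=6.0000 raw=[4.8000 9.0000 6.6000 6.6000]
After op 3 tick(1): ref=7.0000 raw=[5.6000 10.5000 7.7000 7.7000]
After op 4 sync(1): ref=7.0000 raw=[5.6000 7.0000 7.7000 7.7000]
After op 5 tick(5): ref=12.0000 raw=[9.6000 14.5000 13.2000 13.2000]
After op 6 tick(6): ref=18.0000 raw=[14.4000 23.5000 19.8000 19.8000]
After op 7 tick(8): ref=26.0000 raw=[20.8000 35.5000 28.6000 28.6000]
After op 8 tick(1): ref=27.0000 raw=[21.6000 37.0000 29.7000 29.7000]
Wrap final raw readings (mod 12): 21.6000 mod 12 = 9.6000; 37.0000 mod 12 = 1.0000; 29.7000 mod 12 = 5.7000; 29.7000 mod 12 = 5.7000

Answer: 9.6000 1.0000 5.7000 5.7000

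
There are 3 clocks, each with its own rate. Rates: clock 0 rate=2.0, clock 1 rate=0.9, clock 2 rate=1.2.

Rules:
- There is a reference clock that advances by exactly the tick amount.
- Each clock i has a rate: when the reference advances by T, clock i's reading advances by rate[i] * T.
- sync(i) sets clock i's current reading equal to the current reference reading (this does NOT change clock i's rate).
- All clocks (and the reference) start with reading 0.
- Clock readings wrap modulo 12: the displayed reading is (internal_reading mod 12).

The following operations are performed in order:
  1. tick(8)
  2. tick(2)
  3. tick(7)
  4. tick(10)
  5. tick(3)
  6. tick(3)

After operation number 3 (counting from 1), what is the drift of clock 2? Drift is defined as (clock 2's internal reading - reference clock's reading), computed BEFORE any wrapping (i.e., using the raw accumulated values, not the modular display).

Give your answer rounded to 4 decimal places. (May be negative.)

Answer: 3.4000

Derivation:
After op 1 tick(8): ref=8.0000 raw=[16.0000 7.2000 9.6000]
After op 2 tick(2): ref=10.0000 raw=[20.0000 9.0000 12.0000]
After op 3 tick(7): ref=17.0000 raw=[34.0000 15.3000 20.4000]
Drift of clock 2 after op 3: 20.4000 - 17.0000 = 3.4000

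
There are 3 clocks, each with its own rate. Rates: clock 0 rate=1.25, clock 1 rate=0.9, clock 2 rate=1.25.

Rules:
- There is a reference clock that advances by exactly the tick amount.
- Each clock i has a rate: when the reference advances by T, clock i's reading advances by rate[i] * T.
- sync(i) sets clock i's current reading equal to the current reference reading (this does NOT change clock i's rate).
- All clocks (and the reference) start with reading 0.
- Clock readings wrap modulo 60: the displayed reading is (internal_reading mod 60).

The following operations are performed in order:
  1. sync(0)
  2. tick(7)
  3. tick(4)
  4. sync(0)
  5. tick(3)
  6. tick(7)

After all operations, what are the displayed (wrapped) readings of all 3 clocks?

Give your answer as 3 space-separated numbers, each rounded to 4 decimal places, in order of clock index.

After op 1 sync(0): ref=0.0000 raw=[0.0000 0.0000 0.0000]
After op 2 tick(7): ref=7.0000 raw=[8.7500 6.3000 8.7500]
After op 3 tick(4): ref=11.0000 raw=[13.7500 9.9000 13.7500]
After op 4 sync(0): ref=11.0000 raw=[11.0000 9.9000 13.7500]
After op 5 tick(3): ref=14.0000 raw=[14.7500 12.6000 17.5000]
After op 6 tick(7): ref=21.0000 raw=[23.5000 18.9000 26.2500]
Wrap final raw readings (mod 60): 23.5000 mod 60 = 23.5000; 18.9000 mod 60 = 18.9000; 26.2500 mod 60 = 26.2500

Answer: 23.5000 18.9000 26.2500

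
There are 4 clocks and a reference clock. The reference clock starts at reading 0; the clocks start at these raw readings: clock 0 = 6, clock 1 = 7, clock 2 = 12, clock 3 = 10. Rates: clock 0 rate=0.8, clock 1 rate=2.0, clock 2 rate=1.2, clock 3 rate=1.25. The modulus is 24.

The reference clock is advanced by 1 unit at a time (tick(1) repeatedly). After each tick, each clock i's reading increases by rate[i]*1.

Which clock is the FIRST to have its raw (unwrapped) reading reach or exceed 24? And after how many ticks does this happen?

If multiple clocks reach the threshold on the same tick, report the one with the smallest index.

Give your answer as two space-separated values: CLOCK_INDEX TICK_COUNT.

Answer: 1 9

Derivation:
clock 0: start=6, rate=0.8, needs 24-6 = 18; ticks = ceil(18/0.8) = ceil(22.5000) = 23; reading at tick 23 = 6 + 0.8*23 = 24.4000
clock 1: start=7, rate=2.0, needs 24-7 = 17; ticks = ceil(17/2.0) = ceil(8.5000) = 9; reading at tick 9 = 7 + 2.0*9 = 25.0000
clock 2: start=12, rate=1.2, needs 24-12 = 12; ticks = ceil(12/1.2) = ceil(10.0000) = 10; reading at tick 10 = 12 + 1.2*10 = 24.0000
clock 3: start=10, rate=1.25, needs 24-10 = 14; ticks = ceil(14/1.25) = ceil(11.2000) = 12; reading at tick 12 = 10 + 1.25*12 = 25.0000
Minimum tick count = 9; winners = [1]; smallest index = 1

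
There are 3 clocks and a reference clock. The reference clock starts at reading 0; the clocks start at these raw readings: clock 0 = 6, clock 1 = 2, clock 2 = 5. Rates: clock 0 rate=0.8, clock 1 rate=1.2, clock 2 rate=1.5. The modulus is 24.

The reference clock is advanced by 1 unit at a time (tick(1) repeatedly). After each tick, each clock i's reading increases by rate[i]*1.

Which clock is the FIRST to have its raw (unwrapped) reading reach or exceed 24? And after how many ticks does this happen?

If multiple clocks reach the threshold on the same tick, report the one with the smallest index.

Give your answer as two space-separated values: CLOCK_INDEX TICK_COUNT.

clock 0: start=6, rate=0.8, needs 24-6 = 18; ticks = ceil(18/0.8) = ceil(22.5000) = 23; reading at tick 23 = 6 + 0.8*23 = 24.4000
clock 1: start=2, rate=1.2, needs 24-2 = 22; ticks = ceil(22/1.2) = ceil(18.3333) = 19; reading at tick 19 = 2 + 1.2*19 = 24.8000
clock 2: start=5, rate=1.5, needs 24-5 = 19; ticks = ceil(19/1.5) = ceil(12.6667) = 13; reading at tick 13 = 5 + 1.5*13 = 24.5000
Minimum tick count = 13; winners = [2]; smallest index = 2

Answer: 2 13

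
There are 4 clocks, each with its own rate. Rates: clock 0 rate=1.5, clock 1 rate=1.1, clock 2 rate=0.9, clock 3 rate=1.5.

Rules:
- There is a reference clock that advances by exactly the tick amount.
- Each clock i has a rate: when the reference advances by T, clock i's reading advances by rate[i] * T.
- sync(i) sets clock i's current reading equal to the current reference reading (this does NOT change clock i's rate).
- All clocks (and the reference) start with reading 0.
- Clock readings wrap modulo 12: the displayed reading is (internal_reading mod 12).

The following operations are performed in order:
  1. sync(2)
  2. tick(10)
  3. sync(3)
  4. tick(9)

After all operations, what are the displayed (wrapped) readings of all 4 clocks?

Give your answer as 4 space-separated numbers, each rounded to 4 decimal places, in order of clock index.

After op 1 sync(2): ref=0.0000 raw=[0.0000 0.0000 0.0000 0.0000]
After op 2 tick(10): ref=10.0000 raw=[15.0000 11.0000 9.0000 15.0000]
After op 3 sync(3): ref=10.0000 raw=[15.0000 11.0000 9.0000 10.0000]
After op 4 tick(9): ref=19.0000 raw=[28.5000 20.9000 17.1000 23.5000]
Wrap final raw readings (mod 12): 28.5000 mod 12 = 4.5000; 20.9000 mod 12 = 8.9000; 17.1000 mod 12 = 5.1000; 23.5000 mod 12 = 11.5000

Answer: 4.5000 8.9000 5.1000 11.5000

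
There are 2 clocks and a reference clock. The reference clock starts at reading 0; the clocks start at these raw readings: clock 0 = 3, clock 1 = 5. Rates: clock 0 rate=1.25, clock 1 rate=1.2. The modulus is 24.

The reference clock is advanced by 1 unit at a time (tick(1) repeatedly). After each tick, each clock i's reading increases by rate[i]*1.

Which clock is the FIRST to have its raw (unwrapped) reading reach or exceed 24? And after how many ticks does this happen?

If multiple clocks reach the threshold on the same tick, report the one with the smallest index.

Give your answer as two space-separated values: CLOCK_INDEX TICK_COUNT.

Answer: 1 16

Derivation:
clock 0: start=3, rate=1.25, needs 24-3 = 21; ticks = ceil(21/1.25) = ceil(16.8000) = 17; reading at tick 17 = 3 + 1.25*17 = 24.2500
clock 1: start=5, rate=1.2, needs 24-5 = 19; ticks = ceil(19/1.2) = ceil(15.8333) = 16; reading at tick 16 = 5 + 1.2*16 = 24.2000
Minimum tick count = 16; winners = [1]; smallest index = 1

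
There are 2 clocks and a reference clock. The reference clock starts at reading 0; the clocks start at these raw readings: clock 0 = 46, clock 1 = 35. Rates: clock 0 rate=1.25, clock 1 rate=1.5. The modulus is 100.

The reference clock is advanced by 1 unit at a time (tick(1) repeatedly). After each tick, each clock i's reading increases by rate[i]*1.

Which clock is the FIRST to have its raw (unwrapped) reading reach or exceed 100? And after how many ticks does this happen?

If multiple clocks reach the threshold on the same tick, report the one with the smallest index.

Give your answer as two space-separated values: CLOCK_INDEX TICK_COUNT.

Answer: 0 44

Derivation:
clock 0: start=46, rate=1.25, needs 100-46 = 54; ticks = ceil(54/1.25) = ceil(43.2000) = 44; reading at tick 44 = 46 + 1.25*44 = 101.0000
clock 1: start=35, rate=1.5, needs 100-35 = 65; ticks = ceil(65/1.5) = ceil(43.3333) = 44; reading at tick 44 = 35 + 1.5*44 = 101.0000
Minimum tick count = 44; winners = [0, 1]; smallest index = 0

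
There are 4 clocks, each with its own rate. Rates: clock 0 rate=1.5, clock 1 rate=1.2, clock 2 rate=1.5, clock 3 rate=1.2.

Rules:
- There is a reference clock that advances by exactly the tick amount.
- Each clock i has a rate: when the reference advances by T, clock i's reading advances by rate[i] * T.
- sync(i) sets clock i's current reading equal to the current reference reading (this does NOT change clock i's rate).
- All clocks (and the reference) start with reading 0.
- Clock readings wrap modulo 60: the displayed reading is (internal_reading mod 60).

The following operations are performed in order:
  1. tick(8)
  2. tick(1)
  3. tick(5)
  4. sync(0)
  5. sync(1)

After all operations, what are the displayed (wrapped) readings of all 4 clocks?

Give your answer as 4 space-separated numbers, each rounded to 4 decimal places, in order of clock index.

After op 1 tick(8): ref=8.0000 raw=[12.0000 9.6000 12.0000 9.6000]
After op 2 tick(1): ref=9.0000 raw=[13.5000 10.8000 13.5000 10.8000]
After op 3 tick(5): ref=14.0000 raw=[21.0000 16.8000 21.0000 16.8000]
After op 4 sync(0): ref=14.0000 raw=[14.0000 16.8000 21.0000 16.8000]
After op 5 sync(1): ref=14.0000 raw=[14.0000 14.0000 21.0000 16.8000]
Wrap final raw readings (mod 60): 14.0000 mod 60 = 14.0000; 14.0000 mod 60 = 14.0000; 21.0000 mod 60 = 21.0000; 16.8000 mod 60 = 16.8000

Answer: 14.0000 14.0000 21.0000 16.8000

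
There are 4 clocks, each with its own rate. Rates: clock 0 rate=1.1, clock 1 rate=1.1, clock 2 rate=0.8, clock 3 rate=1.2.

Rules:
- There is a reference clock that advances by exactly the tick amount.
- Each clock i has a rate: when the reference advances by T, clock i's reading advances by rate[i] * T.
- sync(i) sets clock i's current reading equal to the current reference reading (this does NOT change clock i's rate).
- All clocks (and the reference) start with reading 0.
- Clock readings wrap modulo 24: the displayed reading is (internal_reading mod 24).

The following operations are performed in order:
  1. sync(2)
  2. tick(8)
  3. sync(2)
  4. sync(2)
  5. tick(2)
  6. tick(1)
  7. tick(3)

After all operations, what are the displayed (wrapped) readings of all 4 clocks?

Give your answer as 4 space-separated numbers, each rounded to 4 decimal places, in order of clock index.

Answer: 15.4000 15.4000 12.8000 16.8000

Derivation:
After op 1 sync(2): ref=0.0000 raw=[0.0000 0.0000 0.0000 0.0000]
After op 2 tick(8): ref=8.0000 raw=[8.8000 8.8000 6.4000 9.6000]
After op 3 sync(2): ref=8.0000 raw=[8.8000 8.8000 8.0000 9.6000]
After op 4 sync(2): ref=8.0000 raw=[8.8000 8.8000 8.0000 9.6000]
After op 5 tick(2): ref=10.0000 raw=[11.0000 11.0000 9.6000 12.0000]
After op 6 tick(1): ref=11.0000 raw=[12.1000 12.1000 10.4000 13.2000]
After op 7 tick(3): ref=14.0000 raw=[15.4000 15.4000 12.8000 16.8000]
Wrap final raw readings (mod 24): 15.4000 mod 24 = 15.4000; 15.4000 mod 24 = 15.4000; 12.8000 mod 24 = 12.8000; 16.8000 mod 24 = 16.8000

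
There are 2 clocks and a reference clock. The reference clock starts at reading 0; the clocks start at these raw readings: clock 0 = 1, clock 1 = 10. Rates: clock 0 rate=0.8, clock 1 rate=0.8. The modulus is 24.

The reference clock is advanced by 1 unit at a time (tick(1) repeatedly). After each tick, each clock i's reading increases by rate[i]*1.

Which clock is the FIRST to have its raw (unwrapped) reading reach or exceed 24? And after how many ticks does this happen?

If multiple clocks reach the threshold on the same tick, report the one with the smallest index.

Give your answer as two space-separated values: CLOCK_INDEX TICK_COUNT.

Answer: 1 18

Derivation:
clock 0: start=1, rate=0.8, needs 24-1 = 23; ticks = ceil(23/0.8) = ceil(28.7500) = 29; reading at tick 29 = 1 + 0.8*29 = 24.2000
clock 1: start=10, rate=0.8, needs 24-10 = 14; ticks = ceil(14/0.8) = ceil(17.5000) = 18; reading at tick 18 = 10 + 0.8*18 = 24.4000
Minimum tick count = 18; winners = [1]; smallest index = 1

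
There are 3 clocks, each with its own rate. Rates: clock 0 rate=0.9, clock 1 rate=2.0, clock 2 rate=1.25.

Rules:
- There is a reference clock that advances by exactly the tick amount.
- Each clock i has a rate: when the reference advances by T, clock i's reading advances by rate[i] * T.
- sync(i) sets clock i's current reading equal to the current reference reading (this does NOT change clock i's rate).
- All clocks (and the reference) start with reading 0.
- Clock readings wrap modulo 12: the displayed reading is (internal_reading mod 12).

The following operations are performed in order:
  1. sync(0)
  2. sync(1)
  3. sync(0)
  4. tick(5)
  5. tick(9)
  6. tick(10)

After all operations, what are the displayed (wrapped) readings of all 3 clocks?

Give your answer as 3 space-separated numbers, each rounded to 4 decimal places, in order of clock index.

After op 1 sync(0): ref=0.0000 raw=[0.0000 0.0000 0.0000]
After op 2 sync(1): ref=0.0000 raw=[0.0000 0.0000 0.0000]
After op 3 sync(0): ref=0.0000 raw=[0.0000 0.0000 0.0000]
After op 4 tick(5): ref=5.0000 raw=[4.5000 10.0000 6.2500]
After op 5 tick(9): ref=14.0000 raw=[12.6000 28.0000 17.5000]
After op 6 tick(10): ref=24.0000 raw=[21.6000 48.0000 30.0000]
Wrap final raw readings (mod 12): 21.6000 mod 12 = 9.6000; 48.0000 mod 12 = 0.0000; 30.0000 mod 12 = 6.0000

Answer: 9.6000 0.0000 6.0000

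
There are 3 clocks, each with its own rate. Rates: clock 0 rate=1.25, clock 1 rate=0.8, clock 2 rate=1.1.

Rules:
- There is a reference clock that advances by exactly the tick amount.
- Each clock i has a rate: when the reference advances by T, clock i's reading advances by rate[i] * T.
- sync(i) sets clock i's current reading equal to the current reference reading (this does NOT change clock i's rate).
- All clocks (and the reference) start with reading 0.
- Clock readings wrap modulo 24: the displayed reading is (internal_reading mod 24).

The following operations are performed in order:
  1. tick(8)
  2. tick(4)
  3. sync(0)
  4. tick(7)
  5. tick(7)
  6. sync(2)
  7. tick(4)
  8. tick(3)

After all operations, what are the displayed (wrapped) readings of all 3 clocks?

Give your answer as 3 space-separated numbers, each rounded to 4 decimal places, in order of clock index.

Answer: 14.2500 2.4000 9.7000

Derivation:
After op 1 tick(8): ref=8.0000 raw=[10.0000 6.4000 8.8000]
After op 2 tick(4): ref=12.0000 raw=[15.0000 9.6000 13.2000]
After op 3 sync(0): ref=12.0000 raw=[12.0000 9.6000 13.2000]
After op 4 tick(7): ref=19.0000 raw=[20.7500 15.2000 20.9000]
After op 5 tick(7): ref=26.0000 raw=[29.5000 20.8000 28.6000]
After op 6 sync(2): ref=26.0000 raw=[29.5000 20.8000 26.0000]
After op 7 tick(4): ref=30.0000 raw=[34.5000 24.0000 30.4000]
After op 8 tick(3): ref=33.0000 raw=[38.2500 26.4000 33.7000]
Wrap final raw readings (mod 24): 38.2500 mod 24 = 14.2500; 26.4000 mod 24 = 2.4000; 33.7000 mod 24 = 9.7000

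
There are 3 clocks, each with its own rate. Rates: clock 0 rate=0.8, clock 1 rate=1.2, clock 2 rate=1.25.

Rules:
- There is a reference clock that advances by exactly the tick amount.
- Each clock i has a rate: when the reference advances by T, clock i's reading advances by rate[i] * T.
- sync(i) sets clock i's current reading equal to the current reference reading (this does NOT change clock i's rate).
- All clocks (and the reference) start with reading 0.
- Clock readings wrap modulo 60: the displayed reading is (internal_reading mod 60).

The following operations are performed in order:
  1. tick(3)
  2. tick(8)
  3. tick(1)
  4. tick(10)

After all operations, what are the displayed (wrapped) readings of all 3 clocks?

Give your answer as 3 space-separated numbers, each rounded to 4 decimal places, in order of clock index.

After op 1 tick(3): ref=3.0000 raw=[2.4000 3.6000 3.7500]
After op 2 tick(8): ref=11.0000 raw=[8.8000 13.2000 13.7500]
After op 3 tick(1): ref=12.0000 raw=[9.6000 14.4000 15.0000]
After op 4 tick(10): ref=22.0000 raw=[17.6000 26.4000 27.5000]
Wrap final raw readings (mod 60): 17.6000 mod 60 = 17.6000; 26.4000 mod 60 = 26.4000; 27.5000 mod 60 = 27.5000

Answer: 17.6000 26.4000 27.5000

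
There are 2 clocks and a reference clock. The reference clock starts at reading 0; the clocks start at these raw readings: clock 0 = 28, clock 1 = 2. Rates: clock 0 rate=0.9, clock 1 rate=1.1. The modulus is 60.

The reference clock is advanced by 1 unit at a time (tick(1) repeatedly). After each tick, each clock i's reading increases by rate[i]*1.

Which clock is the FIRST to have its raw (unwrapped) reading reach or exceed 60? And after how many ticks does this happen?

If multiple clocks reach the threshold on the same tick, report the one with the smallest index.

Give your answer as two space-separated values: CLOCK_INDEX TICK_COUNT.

clock 0: start=28, rate=0.9, needs 60-28 = 32; ticks = ceil(32/0.9) = ceil(35.5556) = 36; reading at tick 36 = 28 + 0.9*36 = 60.4000
clock 1: start=2, rate=1.1, needs 60-2 = 58; ticks = ceil(58/1.1) = ceil(52.7273) = 53; reading at tick 53 = 2 + 1.1*53 = 60.3000
Minimum tick count = 36; winners = [0]; smallest index = 0

Answer: 0 36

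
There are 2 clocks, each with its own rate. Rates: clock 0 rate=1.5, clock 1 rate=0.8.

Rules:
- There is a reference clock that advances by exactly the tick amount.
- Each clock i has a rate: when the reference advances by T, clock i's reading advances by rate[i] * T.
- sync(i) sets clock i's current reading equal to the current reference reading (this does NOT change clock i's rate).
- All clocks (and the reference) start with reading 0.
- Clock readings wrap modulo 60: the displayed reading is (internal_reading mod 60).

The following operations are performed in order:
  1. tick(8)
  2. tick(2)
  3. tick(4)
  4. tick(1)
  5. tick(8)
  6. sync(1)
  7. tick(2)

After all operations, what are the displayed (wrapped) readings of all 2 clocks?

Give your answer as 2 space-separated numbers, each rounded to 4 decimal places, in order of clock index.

After op 1 tick(8): ref=8.0000 raw=[12.0000 6.4000]
After op 2 tick(2): ref=10.0000 raw=[15.0000 8.0000]
After op 3 tick(4): ref=14.0000 raw=[21.0000 11.2000]
After op 4 tick(1): ref=15.0000 raw=[22.5000 12.0000]
After op 5 tick(8): ref=23.0000 raw=[34.5000 18.4000]
After op 6 sync(1): ref=23.0000 raw=[34.5000 23.0000]
After op 7 tick(2): ref=25.0000 raw=[37.5000 24.6000]
Wrap final raw readings (mod 60): 37.5000 mod 60 = 37.5000; 24.6000 mod 60 = 24.6000

Answer: 37.5000 24.6000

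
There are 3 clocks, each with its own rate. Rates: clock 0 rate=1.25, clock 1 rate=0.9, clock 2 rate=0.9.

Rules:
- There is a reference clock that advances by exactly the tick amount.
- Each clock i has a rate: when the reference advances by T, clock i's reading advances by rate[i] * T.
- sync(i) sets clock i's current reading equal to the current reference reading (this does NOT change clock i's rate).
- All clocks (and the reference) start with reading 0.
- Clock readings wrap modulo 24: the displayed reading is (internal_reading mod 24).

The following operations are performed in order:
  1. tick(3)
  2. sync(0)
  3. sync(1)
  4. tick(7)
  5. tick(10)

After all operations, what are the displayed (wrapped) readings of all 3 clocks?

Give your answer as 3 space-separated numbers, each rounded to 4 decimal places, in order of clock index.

Answer: 0.2500 18.3000 18.0000

Derivation:
After op 1 tick(3): ref=3.0000 raw=[3.7500 2.7000 2.7000]
After op 2 sync(0): ref=3.0000 raw=[3.0000 2.7000 2.7000]
After op 3 sync(1): ref=3.0000 raw=[3.0000 3.0000 2.7000]
After op 4 tick(7): ref=10.0000 raw=[11.7500 9.3000 9.0000]
After op 5 tick(10): ref=20.0000 raw=[24.2500 18.3000 18.0000]
Wrap final raw readings (mod 24): 24.2500 mod 24 = 0.2500; 18.3000 mod 24 = 18.3000; 18.0000 mod 24 = 18.0000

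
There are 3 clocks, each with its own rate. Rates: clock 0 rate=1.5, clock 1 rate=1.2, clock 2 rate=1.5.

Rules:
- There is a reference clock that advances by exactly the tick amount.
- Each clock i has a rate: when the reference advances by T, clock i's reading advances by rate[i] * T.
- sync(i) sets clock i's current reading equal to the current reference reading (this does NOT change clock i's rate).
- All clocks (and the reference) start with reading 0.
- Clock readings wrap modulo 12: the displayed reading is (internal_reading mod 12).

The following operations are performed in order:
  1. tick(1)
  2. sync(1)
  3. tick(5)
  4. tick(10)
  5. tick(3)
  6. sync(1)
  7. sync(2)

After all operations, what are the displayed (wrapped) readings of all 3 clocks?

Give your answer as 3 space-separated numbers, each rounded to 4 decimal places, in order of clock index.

Answer: 4.5000 7.0000 7.0000

Derivation:
After op 1 tick(1): ref=1.0000 raw=[1.5000 1.2000 1.5000]
After op 2 sync(1): ref=1.0000 raw=[1.5000 1.0000 1.5000]
After op 3 tick(5): ref=6.0000 raw=[9.0000 7.0000 9.0000]
After op 4 tick(10): ref=16.0000 raw=[24.0000 19.0000 24.0000]
After op 5 tick(3): ref=19.0000 raw=[28.5000 22.6000 28.5000]
After op 6 sync(1): ref=19.0000 raw=[28.5000 19.0000 28.5000]
After op 7 sync(2): ref=19.0000 raw=[28.5000 19.0000 19.0000]
Wrap final raw readings (mod 12): 28.5000 mod 12 = 4.5000; 19.0000 mod 12 = 7.0000; 19.0000 mod 12 = 7.0000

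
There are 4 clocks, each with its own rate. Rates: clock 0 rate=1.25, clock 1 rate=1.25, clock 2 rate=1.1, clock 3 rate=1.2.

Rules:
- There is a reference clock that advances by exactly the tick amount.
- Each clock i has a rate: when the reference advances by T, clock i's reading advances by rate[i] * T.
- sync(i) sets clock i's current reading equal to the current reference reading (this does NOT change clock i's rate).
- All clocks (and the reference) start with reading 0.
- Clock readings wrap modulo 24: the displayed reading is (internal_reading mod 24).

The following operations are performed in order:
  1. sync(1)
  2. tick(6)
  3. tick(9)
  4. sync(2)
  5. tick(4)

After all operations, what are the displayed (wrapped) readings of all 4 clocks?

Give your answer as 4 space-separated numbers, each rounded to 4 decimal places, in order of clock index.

After op 1 sync(1): ref=0.0000 raw=[0.0000 0.0000 0.0000 0.0000]
After op 2 tick(6): ref=6.0000 raw=[7.5000 7.5000 6.6000 7.2000]
After op 3 tick(9): ref=15.0000 raw=[18.7500 18.7500 16.5000 18.0000]
After op 4 sync(2): ref=15.0000 raw=[18.7500 18.7500 15.0000 18.0000]
After op 5 tick(4): ref=19.0000 raw=[23.7500 23.7500 19.4000 22.8000]
Wrap final raw readings (mod 24): 23.7500 mod 24 = 23.7500; 23.7500 mod 24 = 23.7500; 19.4000 mod 24 = 19.4000; 22.8000 mod 24 = 22.8000

Answer: 23.7500 23.7500 19.4000 22.8000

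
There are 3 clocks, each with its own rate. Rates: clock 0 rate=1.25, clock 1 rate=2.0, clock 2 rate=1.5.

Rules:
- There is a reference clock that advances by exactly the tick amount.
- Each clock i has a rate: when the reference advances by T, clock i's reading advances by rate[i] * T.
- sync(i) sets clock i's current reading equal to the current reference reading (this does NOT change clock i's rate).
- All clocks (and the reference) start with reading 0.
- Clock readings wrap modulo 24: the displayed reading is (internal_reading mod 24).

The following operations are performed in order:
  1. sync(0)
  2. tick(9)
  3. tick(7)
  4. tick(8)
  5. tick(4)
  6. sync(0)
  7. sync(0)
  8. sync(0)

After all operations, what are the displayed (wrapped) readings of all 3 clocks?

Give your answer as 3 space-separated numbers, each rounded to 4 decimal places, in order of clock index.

Answer: 4.0000 8.0000 18.0000

Derivation:
After op 1 sync(0): ref=0.0000 raw=[0.0000 0.0000 0.0000]
After op 2 tick(9): ref=9.0000 raw=[11.2500 18.0000 13.5000]
After op 3 tick(7): ref=16.0000 raw=[20.0000 32.0000 24.0000]
After op 4 tick(8): ref=24.0000 raw=[30.0000 48.0000 36.0000]
After op 5 tick(4): ref=28.0000 raw=[35.0000 56.0000 42.0000]
After op 6 sync(0): ref=28.0000 raw=[28.0000 56.0000 42.0000]
After op 7 sync(0): ref=28.0000 raw=[28.0000 56.0000 42.0000]
After op 8 sync(0): ref=28.0000 raw=[28.0000 56.0000 42.0000]
Wrap final raw readings (mod 24): 28.0000 mod 24 = 4.0000; 56.0000 mod 24 = 8.0000; 42.0000 mod 24 = 18.0000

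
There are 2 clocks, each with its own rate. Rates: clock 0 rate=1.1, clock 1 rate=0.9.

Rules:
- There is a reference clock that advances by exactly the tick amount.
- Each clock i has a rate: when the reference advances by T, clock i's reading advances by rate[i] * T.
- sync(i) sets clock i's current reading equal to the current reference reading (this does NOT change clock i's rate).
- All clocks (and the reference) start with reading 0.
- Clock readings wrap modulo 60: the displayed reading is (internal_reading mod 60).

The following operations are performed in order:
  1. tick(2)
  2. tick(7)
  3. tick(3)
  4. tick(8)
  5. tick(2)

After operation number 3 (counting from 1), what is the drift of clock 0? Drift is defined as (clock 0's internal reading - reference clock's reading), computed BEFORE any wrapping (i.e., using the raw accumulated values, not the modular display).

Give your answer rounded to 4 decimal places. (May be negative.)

Answer: 1.2000

Derivation:
After op 1 tick(2): ref=2.0000 raw=[2.2000 1.8000]
After op 2 tick(7): ref=9.0000 raw=[9.9000 8.1000]
After op 3 tick(3): ref=12.0000 raw=[13.2000 10.8000]
Drift of clock 0 after op 3: 13.2000 - 12.0000 = 1.2000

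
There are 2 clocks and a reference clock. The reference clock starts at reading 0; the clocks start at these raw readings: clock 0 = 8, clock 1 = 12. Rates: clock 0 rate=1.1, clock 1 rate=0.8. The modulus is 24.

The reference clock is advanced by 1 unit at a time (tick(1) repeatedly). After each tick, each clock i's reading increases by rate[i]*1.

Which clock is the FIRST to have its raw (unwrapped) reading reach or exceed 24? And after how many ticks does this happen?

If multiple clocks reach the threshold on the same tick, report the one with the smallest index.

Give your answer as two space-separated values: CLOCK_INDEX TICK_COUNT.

Answer: 0 15

Derivation:
clock 0: start=8, rate=1.1, needs 24-8 = 16; ticks = ceil(16/1.1) = ceil(14.5455) = 15; reading at tick 15 = 8 + 1.1*15 = 24.5000
clock 1: start=12, rate=0.8, needs 24-12 = 12; ticks = ceil(12/0.8) = ceil(15.0000) = 15; reading at tick 15 = 12 + 0.8*15 = 24.0000
Minimum tick count = 15; winners = [0, 1]; smallest index = 0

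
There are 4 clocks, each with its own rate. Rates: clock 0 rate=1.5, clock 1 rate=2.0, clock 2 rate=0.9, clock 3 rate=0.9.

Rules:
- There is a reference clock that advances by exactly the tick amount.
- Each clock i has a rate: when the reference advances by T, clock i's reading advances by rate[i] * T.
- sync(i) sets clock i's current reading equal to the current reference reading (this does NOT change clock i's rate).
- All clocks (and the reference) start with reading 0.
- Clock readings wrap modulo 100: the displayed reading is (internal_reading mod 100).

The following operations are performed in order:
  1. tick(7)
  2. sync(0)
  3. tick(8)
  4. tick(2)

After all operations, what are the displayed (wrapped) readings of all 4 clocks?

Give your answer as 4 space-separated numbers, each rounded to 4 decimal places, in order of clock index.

After op 1 tick(7): ref=7.0000 raw=[10.5000 14.0000 6.3000 6.3000]
After op 2 sync(0): ref=7.0000 raw=[7.0000 14.0000 6.3000 6.3000]
After op 3 tick(8): ref=15.0000 raw=[19.0000 30.0000 13.5000 13.5000]
After op 4 tick(2): ref=17.0000 raw=[22.0000 34.0000 15.3000 15.3000]
Wrap final raw readings (mod 100): 22.0000 mod 100 = 22.0000; 34.0000 mod 100 = 34.0000; 15.3000 mod 100 = 15.3000; 15.3000 mod 100 = 15.3000

Answer: 22.0000 34.0000 15.3000 15.3000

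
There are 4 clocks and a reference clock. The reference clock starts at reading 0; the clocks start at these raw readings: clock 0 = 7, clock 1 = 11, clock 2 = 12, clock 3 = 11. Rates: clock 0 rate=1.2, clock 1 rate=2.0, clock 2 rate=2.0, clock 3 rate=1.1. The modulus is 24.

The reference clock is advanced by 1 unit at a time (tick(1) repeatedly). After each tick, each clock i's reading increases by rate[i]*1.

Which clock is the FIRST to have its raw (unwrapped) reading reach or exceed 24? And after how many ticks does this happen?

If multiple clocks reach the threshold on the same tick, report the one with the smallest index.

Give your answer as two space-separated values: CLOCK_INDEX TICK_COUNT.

clock 0: start=7, rate=1.2, needs 24-7 = 17; ticks = ceil(17/1.2) = ceil(14.1667) = 15; reading at tick 15 = 7 + 1.2*15 = 25.0000
clock 1: start=11, rate=2.0, needs 24-11 = 13; ticks = ceil(13/2.0) = ceil(6.5000) = 7; reading at tick 7 = 11 + 2.0*7 = 25.0000
clock 2: start=12, rate=2.0, needs 24-12 = 12; ticks = ceil(12/2.0) = ceil(6.0000) = 6; reading at tick 6 = 12 + 2.0*6 = 24.0000
clock 3: start=11, rate=1.1, needs 24-11 = 13; ticks = ceil(13/1.1) = ceil(11.8182) = 12; reading at tick 12 = 11 + 1.1*12 = 24.2000
Minimum tick count = 6; winners = [2]; smallest index = 2

Answer: 2 6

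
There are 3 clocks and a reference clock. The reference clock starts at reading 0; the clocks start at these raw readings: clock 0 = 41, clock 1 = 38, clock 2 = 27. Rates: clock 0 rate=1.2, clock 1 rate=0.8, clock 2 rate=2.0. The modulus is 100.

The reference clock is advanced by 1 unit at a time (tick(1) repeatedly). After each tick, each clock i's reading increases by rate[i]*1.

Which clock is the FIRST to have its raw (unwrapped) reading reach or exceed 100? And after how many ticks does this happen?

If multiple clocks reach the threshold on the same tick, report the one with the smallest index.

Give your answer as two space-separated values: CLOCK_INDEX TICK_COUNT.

clock 0: start=41, rate=1.2, needs 100-41 = 59; ticks = ceil(59/1.2) = ceil(49.1667) = 50; reading at tick 50 = 41 + 1.2*50 = 101.0000
clock 1: start=38, rate=0.8, needs 100-38 = 62; ticks = ceil(62/0.8) = ceil(77.5000) = 78; reading at tick 78 = 38 + 0.8*78 = 100.4000
clock 2: start=27, rate=2.0, needs 100-27 = 73; ticks = ceil(73/2.0) = ceil(36.5000) = 37; reading at tick 37 = 27 + 2.0*37 = 101.0000
Minimum tick count = 37; winners = [2]; smallest index = 2

Answer: 2 37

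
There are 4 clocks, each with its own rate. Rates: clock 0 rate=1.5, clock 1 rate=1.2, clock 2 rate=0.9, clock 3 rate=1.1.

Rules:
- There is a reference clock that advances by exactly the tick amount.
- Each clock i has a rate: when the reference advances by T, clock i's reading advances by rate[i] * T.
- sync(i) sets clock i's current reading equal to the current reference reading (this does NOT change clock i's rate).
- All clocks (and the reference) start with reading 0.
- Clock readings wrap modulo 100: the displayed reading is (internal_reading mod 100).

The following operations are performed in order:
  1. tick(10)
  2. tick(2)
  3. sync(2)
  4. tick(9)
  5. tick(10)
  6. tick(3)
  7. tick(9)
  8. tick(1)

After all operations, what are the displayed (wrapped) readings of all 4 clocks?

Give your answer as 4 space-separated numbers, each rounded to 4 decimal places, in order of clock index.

Answer: 66.0000 52.8000 40.8000 48.4000

Derivation:
After op 1 tick(10): ref=10.0000 raw=[15.0000 12.0000 9.0000 11.0000]
After op 2 tick(2): ref=12.0000 raw=[18.0000 14.4000 10.8000 13.2000]
After op 3 sync(2): ref=12.0000 raw=[18.0000 14.4000 12.0000 13.2000]
After op 4 tick(9): ref=21.0000 raw=[31.5000 25.2000 20.1000 23.1000]
After op 5 tick(10): ref=31.0000 raw=[46.5000 37.2000 29.1000 34.1000]
After op 6 tick(3): ref=34.0000 raw=[51.0000 40.8000 31.8000 37.4000]
After op 7 tick(9): ref=43.0000 raw=[64.5000 51.6000 39.9000 47.3000]
After op 8 tick(1): ref=44.0000 raw=[66.0000 52.8000 40.8000 48.4000]
Wrap final raw readings (mod 100): 66.0000 mod 100 = 66.0000; 52.8000 mod 100 = 52.8000; 40.8000 mod 100 = 40.8000; 48.4000 mod 100 = 48.4000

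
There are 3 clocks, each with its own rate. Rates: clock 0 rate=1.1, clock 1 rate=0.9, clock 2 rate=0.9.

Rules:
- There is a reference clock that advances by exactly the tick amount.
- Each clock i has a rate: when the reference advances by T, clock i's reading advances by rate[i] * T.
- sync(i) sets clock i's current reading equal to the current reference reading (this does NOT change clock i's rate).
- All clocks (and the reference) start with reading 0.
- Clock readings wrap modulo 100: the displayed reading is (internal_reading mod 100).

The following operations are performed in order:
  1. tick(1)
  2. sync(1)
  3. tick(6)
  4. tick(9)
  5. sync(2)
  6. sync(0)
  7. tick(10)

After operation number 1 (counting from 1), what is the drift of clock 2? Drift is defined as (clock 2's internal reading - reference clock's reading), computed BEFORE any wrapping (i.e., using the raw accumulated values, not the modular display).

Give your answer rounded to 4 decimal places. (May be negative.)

After op 1 tick(1): ref=1.0000 raw=[1.1000 0.9000 0.9000]
Drift of clock 2 after op 1: 0.9000 - 1.0000 = -0.1000

Answer: -0.1000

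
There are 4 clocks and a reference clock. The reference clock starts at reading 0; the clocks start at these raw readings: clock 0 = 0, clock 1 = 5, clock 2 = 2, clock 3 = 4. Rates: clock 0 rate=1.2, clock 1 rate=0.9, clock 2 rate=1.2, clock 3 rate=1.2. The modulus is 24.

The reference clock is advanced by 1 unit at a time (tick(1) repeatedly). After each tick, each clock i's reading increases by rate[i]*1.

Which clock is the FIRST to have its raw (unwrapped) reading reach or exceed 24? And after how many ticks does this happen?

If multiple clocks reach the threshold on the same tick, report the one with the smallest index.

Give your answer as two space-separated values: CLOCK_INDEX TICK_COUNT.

Answer: 3 17

Derivation:
clock 0: start=0, rate=1.2, needs 24-0 = 24; ticks = ceil(24/1.2) = ceil(20.0000) = 20; reading at tick 20 = 0 + 1.2*20 = 24.0000
clock 1: start=5, rate=0.9, needs 24-5 = 19; ticks = ceil(19/0.9) = ceil(21.1111) = 22; reading at tick 22 = 5 + 0.9*22 = 24.8000
clock 2: start=2, rate=1.2, needs 24-2 = 22; ticks = ceil(22/1.2) = ceil(18.3333) = 19; reading at tick 19 = 2 + 1.2*19 = 24.8000
clock 3: start=4, rate=1.2, needs 24-4 = 20; ticks = ceil(20/1.2) = ceil(16.6667) = 17; reading at tick 17 = 4 + 1.2*17 = 24.4000
Minimum tick count = 17; winners = [3]; smallest index = 3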